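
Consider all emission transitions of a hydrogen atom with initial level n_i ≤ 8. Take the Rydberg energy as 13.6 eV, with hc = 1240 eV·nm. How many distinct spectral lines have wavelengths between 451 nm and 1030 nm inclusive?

4

Enumerate all n_i → n_f pairs with 1 ≤ n_f < n_i ≤ 8 and compute λ = 1240 / [13.6·1·(1/n_f² − 1/n_i²)].
Lines falling in [451, 1030] nm: 4→2 (486.3 nm), 3→2 (656.5 nm), 8→3 (954.9 nm), 7→3 (1005 nm).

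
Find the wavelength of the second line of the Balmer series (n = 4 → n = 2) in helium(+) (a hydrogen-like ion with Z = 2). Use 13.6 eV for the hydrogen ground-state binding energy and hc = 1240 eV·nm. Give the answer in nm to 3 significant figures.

The Balmer series terminates on n_f = 2; the second line has n_i = 2+2 = 4.
ΔE = 54.40 × (1/2² − 1/4²) = 10.20 eV.
λ = 1240 / 10.20 = 122 nm.

122 nm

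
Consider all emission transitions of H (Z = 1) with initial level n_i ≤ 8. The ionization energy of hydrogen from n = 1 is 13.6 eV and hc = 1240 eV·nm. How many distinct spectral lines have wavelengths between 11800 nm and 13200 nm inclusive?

Enumerate all n_i → n_f pairs with 1 ≤ n_f < n_i ≤ 8 and compute λ = 1240 / [13.6·1·(1/n_f² − 1/n_i²)].
Lines falling in [11800, 13200] nm: 7→6 (12370 nm).

1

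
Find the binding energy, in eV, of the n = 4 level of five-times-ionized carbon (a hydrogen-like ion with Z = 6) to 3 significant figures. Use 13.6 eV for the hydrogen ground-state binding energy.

E_n = −13.6 Z²/n² = −489.6/n² eV for Z = 6.
E_4 = −489.6/16 = −30.6 eV, so ionization (to E = 0) requires 30.6 eV.

30.6 eV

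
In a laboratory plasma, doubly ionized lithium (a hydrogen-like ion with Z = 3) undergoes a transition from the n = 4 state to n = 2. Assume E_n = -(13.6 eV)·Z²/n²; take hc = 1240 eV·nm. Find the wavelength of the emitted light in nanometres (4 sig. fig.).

54.03 nm

For Z = 3 the level energies scale as Z², so the effective Rydberg energy is 13.6 × 9 = 122.4 eV.
ΔE = 122.4 × (1/2² − 1/4²) = 122.4 × 0.1875 = 22.95 eV.
λ = hc/ΔE = 1240 / 22.95 = 54.03 nm.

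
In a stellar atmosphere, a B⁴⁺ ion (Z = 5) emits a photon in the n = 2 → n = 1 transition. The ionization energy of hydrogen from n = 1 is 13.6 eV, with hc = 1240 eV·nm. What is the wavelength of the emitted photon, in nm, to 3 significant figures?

For Z = 5 the level energies scale as Z², so the effective Rydberg energy is 13.6 × 25 = 340.0 eV.
ΔE = 340.0 × (1/1² − 1/2²) = 340.0 × 0.7500 = 255.0 eV.
λ = hc/ΔE = 1240 / 255.0 = 4.86 nm.

4.86 nm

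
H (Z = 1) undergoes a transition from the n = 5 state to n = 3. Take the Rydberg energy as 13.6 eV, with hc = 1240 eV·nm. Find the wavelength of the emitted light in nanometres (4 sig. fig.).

ΔE = 13.60 × (1/3² − 1/5²) = 13.60 × 0.07111 = 0.9671 eV.
λ = hc/ΔE = 1240 / 0.9671 = 1282 nm.
This line belongs to the Paschen series.

1282 nm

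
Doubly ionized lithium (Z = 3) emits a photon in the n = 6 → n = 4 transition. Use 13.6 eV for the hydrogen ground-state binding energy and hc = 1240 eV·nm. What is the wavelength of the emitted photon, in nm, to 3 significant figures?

For Z = 3 the level energies scale as Z², so the effective Rydberg energy is 13.6 × 9 = 122.4 eV.
ΔE = 122.4 × (1/4² − 1/6²) = 122.4 × 0.03472 = 4.250 eV.
λ = hc/ΔE = 1240 / 4.250 = 292 nm.

292 nm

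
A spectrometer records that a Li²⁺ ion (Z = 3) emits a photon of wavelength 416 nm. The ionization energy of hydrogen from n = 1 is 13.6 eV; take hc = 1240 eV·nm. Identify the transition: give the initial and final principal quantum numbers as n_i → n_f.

n_i = 8, n_f = 5

The photon energy is ΔE = hc/λ = 1240 / 416 = 2.981 eV.
With Z = 3, ΔE = 122.4 × (1/n_f² − 1/n_i²), so 1/n_f² − 1/n_i² = 0.02435.
Trying n_f = 5 gives 1/n_i² = 0.01565, i.e. n_i ≈ 8; this pair matches.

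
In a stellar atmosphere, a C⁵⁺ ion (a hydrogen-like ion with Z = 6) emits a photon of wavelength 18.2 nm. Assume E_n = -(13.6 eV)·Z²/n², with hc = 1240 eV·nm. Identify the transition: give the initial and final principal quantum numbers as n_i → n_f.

n_i = 3, n_f = 2

The photon energy is ΔE = hc/λ = 1240 / 18.2 = 68.13 eV.
With Z = 6, ΔE = 489.6 × (1/n_f² − 1/n_i²), so 1/n_f² − 1/n_i² = 0.1392.
Trying n_f = 2 gives 1/n_i² = 0.1108, i.e. n_i ≈ 3; this pair matches.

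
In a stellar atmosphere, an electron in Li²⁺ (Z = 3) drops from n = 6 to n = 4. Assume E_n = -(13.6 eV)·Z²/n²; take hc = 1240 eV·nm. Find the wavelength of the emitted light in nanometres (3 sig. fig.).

292 nm

For Z = 3 the level energies scale as Z², so the effective Rydberg energy is 13.6 × 9 = 122.4 eV.
ΔE = 122.4 × (1/4² − 1/6²) = 122.4 × 0.03472 = 4.250 eV.
λ = hc/ΔE = 1240 / 4.250 = 292 nm.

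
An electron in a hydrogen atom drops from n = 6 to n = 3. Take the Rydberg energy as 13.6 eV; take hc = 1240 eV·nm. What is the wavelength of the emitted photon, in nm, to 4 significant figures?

ΔE = 13.60 × (1/3² − 1/6²) = 13.60 × 0.08333 = 1.133 eV.
λ = hc/ΔE = 1240 / 1.133 = 1094 nm.
This line belongs to the Paschen series.

1094 nm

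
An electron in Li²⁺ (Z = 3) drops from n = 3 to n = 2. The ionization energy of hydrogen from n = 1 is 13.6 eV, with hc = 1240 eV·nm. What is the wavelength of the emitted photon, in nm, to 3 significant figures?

For Z = 3 the level energies scale as Z², so the effective Rydberg energy is 13.6 × 9 = 122.4 eV.
ΔE = 122.4 × (1/2² − 1/3²) = 122.4 × 0.1389 = 17.00 eV.
λ = hc/ΔE = 1240 / 17.00 = 72.9 nm.

72.9 nm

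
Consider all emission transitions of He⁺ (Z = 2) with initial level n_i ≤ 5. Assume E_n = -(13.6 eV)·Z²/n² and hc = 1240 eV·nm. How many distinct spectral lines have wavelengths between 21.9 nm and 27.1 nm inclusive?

Enumerate all n_i → n_f pairs with 1 ≤ n_f < n_i ≤ 5 and compute λ = 1240 / [13.6·4·(1/n_f² − 1/n_i²)].
Lines falling in [21.9, 27.1] nm: 5→1 (23.74 nm), 4→1 (24.31 nm), 3→1 (25.64 nm).

3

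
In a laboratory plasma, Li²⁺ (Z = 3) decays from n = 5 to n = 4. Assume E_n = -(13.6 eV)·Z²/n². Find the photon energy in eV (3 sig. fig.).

The Bohr energies scale as Z², so for Z = 3: E_n = −122.4/n² eV.
E_5 = −122.4/25 = −4.896 eV and E_4 = −122.4/16 = −7.650 eV.
The photon energy is |E_5 − E_4| = 2.75 eV.

2.75 eV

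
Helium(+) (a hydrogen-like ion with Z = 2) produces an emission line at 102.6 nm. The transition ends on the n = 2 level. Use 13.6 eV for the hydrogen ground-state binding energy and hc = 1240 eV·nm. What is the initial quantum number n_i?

The photon energy is ΔE = hc/λ = 1240 / 102.6 = 12.09 eV.
With Z = 2, ΔE = 54.40 × (1/n_f² − 1/n_i²), so 1/n_f² − 1/n_i² = 0.2222.
With n_f = 2: 1/n_i² = 1/4 − 0.2222 = 0.02784, so n_i ≈ 5.99.

n_i = 6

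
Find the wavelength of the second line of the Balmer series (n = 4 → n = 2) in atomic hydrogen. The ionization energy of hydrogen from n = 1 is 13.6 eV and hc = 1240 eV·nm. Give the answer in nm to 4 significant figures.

486.3 nm

The Balmer series terminates on n_f = 2; the second line has n_i = 2+2 = 4.
ΔE = 13.60 × (1/2² − 1/4²) = 2.550 eV.
λ = 1240 / 2.550 = 486.3 nm.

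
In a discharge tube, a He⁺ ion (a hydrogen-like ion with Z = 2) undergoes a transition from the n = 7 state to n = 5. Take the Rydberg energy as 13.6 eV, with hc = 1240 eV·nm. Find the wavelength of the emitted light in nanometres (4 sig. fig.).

For Z = 2 the level energies scale as Z², so the effective Rydberg energy is 13.6 × 4 = 54.40 eV.
ΔE = 54.40 × (1/5² − 1/7²) = 54.40 × 0.01959 = 1.066 eV.
λ = hc/ΔE = 1240 / 1.066 = 1163 nm.

1163 nm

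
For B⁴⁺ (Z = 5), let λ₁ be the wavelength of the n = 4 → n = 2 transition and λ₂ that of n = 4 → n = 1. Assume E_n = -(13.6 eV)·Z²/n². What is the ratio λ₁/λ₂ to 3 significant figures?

λ ∝ 1/ΔE ∝ 1/(1/n_f² − 1/n_i²), and the Z² and hc factors cancel in the ratio.
λ₁/λ₂ = (1/1² − 1/4²)/(1/2² − 1/4²) = 0.9375/0.1875 = 5.00.

5.00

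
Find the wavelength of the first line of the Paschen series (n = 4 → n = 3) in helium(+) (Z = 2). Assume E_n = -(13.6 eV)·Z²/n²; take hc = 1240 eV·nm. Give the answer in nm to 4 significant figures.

The Paschen series terminates on n_f = 3; the first line has n_i = 3+1 = 4.
ΔE = 54.40 × (1/3² − 1/4²) = 2.644 eV.
λ = 1240 / 2.644 = 468.9 nm.

468.9 nm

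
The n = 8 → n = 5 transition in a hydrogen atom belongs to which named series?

Pfund

The series is set by the lower level: n_f = 5 is the Pfund series.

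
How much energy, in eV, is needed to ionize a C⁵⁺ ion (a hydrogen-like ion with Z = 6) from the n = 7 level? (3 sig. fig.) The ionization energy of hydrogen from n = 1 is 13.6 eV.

9.99 eV

E_n = −13.6 Z²/n² = −489.6/n² eV for Z = 6.
E_7 = −489.6/49 = −9.99 eV, so ionization (to E = 0) requires 9.99 eV.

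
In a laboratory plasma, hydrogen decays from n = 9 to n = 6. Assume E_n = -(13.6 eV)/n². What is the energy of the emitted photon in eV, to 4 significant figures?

0.2099 eV

E_9 = −13.60/81 = −0.1679 eV and E_6 = −13.60/36 = −0.3778 eV.
The photon energy is |E_9 − E_6| = 0.2099 eV.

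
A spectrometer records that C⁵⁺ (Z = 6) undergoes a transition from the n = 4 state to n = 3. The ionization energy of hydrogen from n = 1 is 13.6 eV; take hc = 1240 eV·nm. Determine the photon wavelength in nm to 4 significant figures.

For Z = 6 the level energies scale as Z², so the effective Rydberg energy is 13.6 × 36 = 489.6 eV.
ΔE = 489.6 × (1/3² − 1/4²) = 489.6 × 0.04861 = 23.80 eV.
λ = hc/ΔE = 1240 / 23.80 = 52.10 nm.

52.10 nm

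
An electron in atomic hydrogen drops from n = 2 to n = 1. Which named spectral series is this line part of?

Lyman

The series is set by the lower level: n_f = 1 is the Lyman series.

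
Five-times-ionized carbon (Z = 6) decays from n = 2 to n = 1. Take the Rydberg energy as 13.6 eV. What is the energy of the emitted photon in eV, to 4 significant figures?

The Bohr energies scale as Z², so for Z = 6: E_n = −489.6/n² eV.
E_2 = −489.6/4 = −122.4 eV and E_1 = −489.6/1 = −489.6 eV.
The photon energy is |E_2 − E_1| = 367.2 eV.

367.2 eV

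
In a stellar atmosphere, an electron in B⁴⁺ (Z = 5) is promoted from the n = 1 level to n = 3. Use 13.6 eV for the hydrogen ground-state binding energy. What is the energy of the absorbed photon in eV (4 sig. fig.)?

The Bohr energies scale as Z², so for Z = 5: E_n = −340.0/n² eV.
E_3 = −340.0/9 = −37.78 eV and E_1 = −340.0/1 = −340.0 eV.
The photon energy is |E_3 − E_1| = 302.2 eV.

302.2 eV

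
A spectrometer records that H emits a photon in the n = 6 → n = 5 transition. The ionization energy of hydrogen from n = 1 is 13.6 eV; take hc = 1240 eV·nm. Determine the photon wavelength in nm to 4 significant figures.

ΔE = 13.60 × (1/5² − 1/6²) = 13.60 × 0.01222 = 0.1662 eV.
λ = hc/ΔE = 1240 / 0.1662 = 7460 nm.

7460 nm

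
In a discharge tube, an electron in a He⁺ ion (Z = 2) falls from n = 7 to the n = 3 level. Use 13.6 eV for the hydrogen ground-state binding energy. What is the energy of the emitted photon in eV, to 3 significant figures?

The Bohr energies scale as Z², so for Z = 2: E_n = −54.40/n² eV.
E_7 = −54.40/49 = −1.110 eV and E_3 = −54.40/9 = −6.044 eV.
The photon energy is |E_7 − E_3| = 4.93 eV.

4.93 eV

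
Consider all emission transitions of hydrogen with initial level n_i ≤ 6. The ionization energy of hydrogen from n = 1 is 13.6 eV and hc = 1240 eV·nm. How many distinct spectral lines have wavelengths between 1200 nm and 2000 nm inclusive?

Enumerate all n_i → n_f pairs with 1 ≤ n_f < n_i ≤ 6 and compute λ = 1240 / [13.6·1·(1/n_f² − 1/n_i²)].
Lines falling in [1200, 2000] nm: 5→3 (1282 nm), 4→3 (1876 nm).

2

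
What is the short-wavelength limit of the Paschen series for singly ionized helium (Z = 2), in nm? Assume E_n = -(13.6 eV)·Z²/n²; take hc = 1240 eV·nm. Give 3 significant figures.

The Paschen series has lower level n_f = 3; the series limit corresponds to n_i → ∞.
ΔE_max = 13.6 × 4 / 3² = 6.044 eV.
λ_min = 1240 / 6.044 = 205 nm.

205 nm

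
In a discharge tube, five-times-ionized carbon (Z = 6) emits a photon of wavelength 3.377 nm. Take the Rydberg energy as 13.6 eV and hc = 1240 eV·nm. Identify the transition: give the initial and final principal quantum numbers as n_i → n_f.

n_i = 2, n_f = 1

The photon energy is ΔE = hc/λ = 1240 / 3.377 = 367.2 eV.
With Z = 6, ΔE = 489.6 × (1/n_f² − 1/n_i²), so 1/n_f² − 1/n_i² = 0.7500.
Trying n_f = 1 gives 1/n_i² = 0.2500, i.e. n_i ≈ 2; this pair matches.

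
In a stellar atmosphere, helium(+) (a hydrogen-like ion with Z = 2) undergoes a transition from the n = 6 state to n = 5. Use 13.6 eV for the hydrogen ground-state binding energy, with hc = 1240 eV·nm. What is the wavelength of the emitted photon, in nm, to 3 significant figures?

1860 nm

For Z = 2 the level energies scale as Z², so the effective Rydberg energy is 13.6 × 4 = 54.40 eV.
ΔE = 54.40 × (1/5² − 1/6²) = 54.40 × 0.01222 = 0.6649 eV.
λ = hc/ΔE = 1240 / 0.6649 = 1860 nm.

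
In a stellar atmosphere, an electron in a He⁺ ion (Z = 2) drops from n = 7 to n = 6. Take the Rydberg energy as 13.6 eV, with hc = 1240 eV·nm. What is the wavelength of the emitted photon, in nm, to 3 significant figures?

3090 nm

For Z = 2 the level energies scale as Z², so the effective Rydberg energy is 13.6 × 4 = 54.40 eV.
ΔE = 54.40 × (1/6² − 1/7²) = 54.40 × 0.007370 = 0.4009 eV.
λ = hc/ΔE = 1240 / 0.4009 = 3090 nm.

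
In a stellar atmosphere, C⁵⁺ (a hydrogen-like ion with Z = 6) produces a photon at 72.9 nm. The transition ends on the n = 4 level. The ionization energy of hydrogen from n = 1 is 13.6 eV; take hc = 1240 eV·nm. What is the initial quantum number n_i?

n_i = 6

The photon energy is ΔE = hc/λ = 1240 / 72.9 = 17.01 eV.
With Z = 6, ΔE = 489.6 × (1/n_f² − 1/n_i²), so 1/n_f² − 1/n_i² = 0.03474.
With n_f = 4: 1/n_i² = 1/16 − 0.03474 = 0.02776, so n_i ≈ 6.00.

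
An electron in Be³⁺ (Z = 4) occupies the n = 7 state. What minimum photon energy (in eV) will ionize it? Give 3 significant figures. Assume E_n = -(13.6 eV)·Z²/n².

4.44 eV

E_n = −13.6 Z²/n² = −217.6/n² eV for Z = 4.
E_7 = −217.6/49 = −4.44 eV, so ionization (to E = 0) requires 4.44 eV.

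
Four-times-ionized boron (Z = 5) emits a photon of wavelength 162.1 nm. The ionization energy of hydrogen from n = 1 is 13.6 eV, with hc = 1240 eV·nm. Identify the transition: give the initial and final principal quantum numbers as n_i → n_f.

The photon energy is ΔE = hc/λ = 1240 / 162.1 = 7.650 eV.
With Z = 5, ΔE = 340.0 × (1/n_f² − 1/n_i²), so 1/n_f² − 1/n_i² = 0.02250.
Trying n_f = 4 gives 1/n_i² = 0.04000, i.e. n_i ≈ 5; this pair matches.

n_i = 5, n_f = 4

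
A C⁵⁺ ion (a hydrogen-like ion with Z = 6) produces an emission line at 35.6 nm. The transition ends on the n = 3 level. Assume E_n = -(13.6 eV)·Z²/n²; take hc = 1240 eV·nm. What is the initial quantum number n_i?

n_i = 5

The photon energy is ΔE = hc/λ = 1240 / 35.6 = 34.83 eV.
With Z = 6, ΔE = 489.6 × (1/n_f² − 1/n_i²), so 1/n_f² − 1/n_i² = 0.07114.
With n_f = 3: 1/n_i² = 1/9 − 0.07114 = 0.03997, so n_i ≈ 5.00.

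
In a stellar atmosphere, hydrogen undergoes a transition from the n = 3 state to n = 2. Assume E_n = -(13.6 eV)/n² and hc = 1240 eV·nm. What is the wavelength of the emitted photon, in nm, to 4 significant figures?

656.5 nm

ΔE = 13.60 × (1/2² − 1/3²) = 13.60 × 0.1389 = 1.889 eV.
λ = hc/ΔE = 1240 / 1.889 = 656.5 nm.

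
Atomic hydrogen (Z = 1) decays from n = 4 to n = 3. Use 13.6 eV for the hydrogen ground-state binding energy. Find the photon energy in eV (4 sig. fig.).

0.6611 eV

E_4 = −13.60/16 = −0.8500 eV and E_3 = −13.60/9 = −1.511 eV.
The photon energy is |E_4 − E_3| = 0.6611 eV.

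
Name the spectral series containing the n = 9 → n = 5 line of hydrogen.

The series is set by the lower level: n_f = 5 is the Pfund series.

Pfund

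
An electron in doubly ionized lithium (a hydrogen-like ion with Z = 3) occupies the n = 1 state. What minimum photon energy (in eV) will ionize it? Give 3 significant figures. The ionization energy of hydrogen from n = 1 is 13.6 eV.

122 eV

E_n = −13.6 Z²/n² = −122.4/n² eV for Z = 3.
E_1 = −122.4/1 = −122 eV, so ionization (to E = 0) requires 122 eV.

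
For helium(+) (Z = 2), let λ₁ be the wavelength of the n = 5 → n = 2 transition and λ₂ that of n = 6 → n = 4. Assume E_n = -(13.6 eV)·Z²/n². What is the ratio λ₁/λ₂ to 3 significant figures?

λ ∝ 1/ΔE ∝ 1/(1/n_f² − 1/n_i²), and the Z² and hc factors cancel in the ratio.
λ₁/λ₂ = (1/4² − 1/6²)/(1/2² − 1/5²) = 0.03472/0.2100 = 0.165.

0.165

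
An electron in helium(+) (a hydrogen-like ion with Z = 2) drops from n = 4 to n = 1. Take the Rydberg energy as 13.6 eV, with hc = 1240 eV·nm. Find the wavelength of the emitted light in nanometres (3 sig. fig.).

24.3 nm

For Z = 2 the level energies scale as Z², so the effective Rydberg energy is 13.6 × 4 = 54.40 eV.
ΔE = 54.40 × (1/1² − 1/4²) = 54.40 × 0.9375 = 51.00 eV.
λ = hc/ΔE = 1240 / 51.00 = 24.3 nm.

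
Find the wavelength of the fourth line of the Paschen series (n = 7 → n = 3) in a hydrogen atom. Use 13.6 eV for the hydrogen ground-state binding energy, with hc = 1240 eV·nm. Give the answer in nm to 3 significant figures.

1010 nm

The Paschen series terminates on n_f = 3; the fourth line has n_i = 3+4 = 7.
ΔE = 13.60 × (1/3² − 1/7²) = 1.234 eV.
λ = 1240 / 1.234 = 1010 nm.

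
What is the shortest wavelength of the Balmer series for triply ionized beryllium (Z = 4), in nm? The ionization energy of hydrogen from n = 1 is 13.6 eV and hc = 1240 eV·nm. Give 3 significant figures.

22.8 nm

The Balmer series has lower level n_f = 2; the series limit corresponds to n_i → ∞.
ΔE_max = 13.6 × 16 / 2² = 54.40 eV.
λ_min = 1240 / 54.40 = 22.8 nm.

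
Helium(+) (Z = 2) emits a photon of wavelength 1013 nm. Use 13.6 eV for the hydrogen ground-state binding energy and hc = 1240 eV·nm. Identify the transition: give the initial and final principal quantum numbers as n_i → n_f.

The photon energy is ΔE = hc/λ = 1240 / 1013 = 1.224 eV.
With Z = 2, ΔE = 54.40 × (1/n_f² − 1/n_i²), so 1/n_f² − 1/n_i² = 0.02250.
Trying n_f = 4 gives 1/n_i² = 0.04000, i.e. n_i ≈ 5; this pair matches.

n_i = 5, n_f = 4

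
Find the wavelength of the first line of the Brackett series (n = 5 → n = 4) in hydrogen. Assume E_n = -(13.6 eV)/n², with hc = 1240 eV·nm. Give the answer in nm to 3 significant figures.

The Brackett series terminates on n_f = 4; the first line has n_i = 4+1 = 5.
ΔE = 13.60 × (1/4² − 1/5²) = 0.3060 eV.
λ = 1240 / 0.3060 = 4050 nm.

4050 nm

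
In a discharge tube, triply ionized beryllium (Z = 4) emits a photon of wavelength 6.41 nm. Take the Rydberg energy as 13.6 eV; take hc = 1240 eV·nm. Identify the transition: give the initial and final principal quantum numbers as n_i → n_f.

n_i = 3, n_f = 1

The photon energy is ΔE = hc/λ = 1240 / 6.41 = 193.4 eV.
With Z = 4, ΔE = 217.6 × (1/n_f² − 1/n_i²), so 1/n_f² − 1/n_i² = 0.8890.
Trying n_f = 1 gives 1/n_i² = 0.1110, i.e. n_i ≈ 3; this pair matches.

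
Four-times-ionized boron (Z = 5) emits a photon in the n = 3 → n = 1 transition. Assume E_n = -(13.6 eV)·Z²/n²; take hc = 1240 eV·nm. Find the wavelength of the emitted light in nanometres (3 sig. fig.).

For Z = 5 the level energies scale as Z², so the effective Rydberg energy is 13.6 × 25 = 340.0 eV.
ΔE = 340.0 × (1/1² − 1/3²) = 340.0 × 0.8889 = 302.2 eV.
λ = hc/ΔE = 1240 / 302.2 = 4.10 nm.

4.10 nm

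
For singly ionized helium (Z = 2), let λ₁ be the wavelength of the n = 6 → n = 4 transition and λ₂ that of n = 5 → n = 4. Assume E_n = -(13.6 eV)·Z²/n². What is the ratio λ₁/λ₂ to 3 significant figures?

λ ∝ 1/ΔE ∝ 1/(1/n_f² − 1/n_i²), and the Z² and hc factors cancel in the ratio.
λ₁/λ₂ = (1/4² − 1/5²)/(1/4² − 1/6²) = 0.02250/0.03472 = 0.648.

0.648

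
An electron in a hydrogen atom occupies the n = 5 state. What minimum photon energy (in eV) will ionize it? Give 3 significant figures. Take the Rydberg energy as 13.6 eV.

0.544 eV

E_5 = −13.60/25 = −0.544 eV, so ionization (to E = 0) requires 0.544 eV.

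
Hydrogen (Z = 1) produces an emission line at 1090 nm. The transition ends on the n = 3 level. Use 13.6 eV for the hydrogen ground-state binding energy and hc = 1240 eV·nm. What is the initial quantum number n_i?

The photon energy is ΔE = hc/λ = 1240 / 1090 = 1.138 eV.
With Z = 1, ΔE = 13.60 × (1/n_f² − 1/n_i²), so 1/n_f² − 1/n_i² = 0.08365.
With n_f = 3: 1/n_i² = 1/9 − 0.08365 = 0.02746, so n_i ≈ 6.03.

n_i = 6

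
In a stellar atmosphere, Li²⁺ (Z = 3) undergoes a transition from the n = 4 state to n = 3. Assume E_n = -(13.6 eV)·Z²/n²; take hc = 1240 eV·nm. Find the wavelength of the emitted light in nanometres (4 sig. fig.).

For Z = 3 the level energies scale as Z², so the effective Rydberg energy is 13.6 × 9 = 122.4 eV.
ΔE = 122.4 × (1/3² − 1/4²) = 122.4 × 0.04861 = 5.950 eV.
λ = hc/ΔE = 1240 / 5.950 = 208.4 nm.

208.4 nm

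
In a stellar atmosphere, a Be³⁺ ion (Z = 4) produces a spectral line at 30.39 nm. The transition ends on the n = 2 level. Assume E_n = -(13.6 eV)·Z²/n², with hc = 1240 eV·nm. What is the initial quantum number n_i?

n_i = 4

The photon energy is ΔE = hc/λ = 1240 / 30.39 = 40.80 eV.
With Z = 4, ΔE = 217.6 × (1/n_f² − 1/n_i²), so 1/n_f² − 1/n_i² = 0.1875.
With n_f = 2: 1/n_i² = 1/4 − 0.1875 = 0.06249, so n_i ≈ 4.00.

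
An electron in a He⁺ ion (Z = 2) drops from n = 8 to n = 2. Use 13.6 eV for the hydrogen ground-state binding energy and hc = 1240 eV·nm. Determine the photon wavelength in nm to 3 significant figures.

97.3 nm

For Z = 2 the level energies scale as Z², so the effective Rydberg energy is 13.6 × 4 = 54.40 eV.
ΔE = 54.40 × (1/2² − 1/8²) = 54.40 × 0.2344 = 12.75 eV.
λ = hc/ΔE = 1240 / 12.75 = 97.3 nm.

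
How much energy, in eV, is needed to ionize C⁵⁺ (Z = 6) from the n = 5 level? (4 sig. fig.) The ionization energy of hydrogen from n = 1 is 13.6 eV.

E_n = −13.6 Z²/n² = −489.6/n² eV for Z = 6.
E_5 = −489.6/25 = −19.58 eV, so ionization (to E = 0) requires 19.58 eV.

19.58 eV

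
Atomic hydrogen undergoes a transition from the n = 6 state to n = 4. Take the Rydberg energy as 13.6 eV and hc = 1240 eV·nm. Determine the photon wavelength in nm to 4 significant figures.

2626 nm

ΔE = 13.60 × (1/4² − 1/6²) = 13.60 × 0.03472 = 0.4722 eV.
λ = hc/ΔE = 1240 / 0.4722 = 2626 nm.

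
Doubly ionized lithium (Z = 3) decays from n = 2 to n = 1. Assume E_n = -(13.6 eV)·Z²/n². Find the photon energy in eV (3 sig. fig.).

91.8 eV

The Bohr energies scale as Z², so for Z = 3: E_n = −122.4/n² eV.
E_2 = −122.4/4 = −30.60 eV and E_1 = −122.4/1 = −122.4 eV.
The photon energy is |E_2 − E_1| = 91.8 eV.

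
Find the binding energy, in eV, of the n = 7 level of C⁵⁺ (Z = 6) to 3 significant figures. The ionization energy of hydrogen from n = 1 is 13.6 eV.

E_n = −13.6 Z²/n² = −489.6/n² eV for Z = 6.
E_7 = −489.6/49 = −9.99 eV, so ionization (to E = 0) requires 9.99 eV.

9.99 eV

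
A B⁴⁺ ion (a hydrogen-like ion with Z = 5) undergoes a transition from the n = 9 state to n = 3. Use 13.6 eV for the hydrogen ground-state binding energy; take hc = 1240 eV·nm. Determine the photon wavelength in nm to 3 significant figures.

36.9 nm

For Z = 5 the level energies scale as Z², so the effective Rydberg energy is 13.6 × 25 = 340.0 eV.
ΔE = 340.0 × (1/3² − 1/9²) = 340.0 × 0.09877 = 33.58 eV.
λ = hc/ΔE = 1240 / 33.58 = 36.9 nm.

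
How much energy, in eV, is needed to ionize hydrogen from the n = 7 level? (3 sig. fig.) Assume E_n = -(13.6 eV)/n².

0.278 eV

E_7 = −13.60/49 = −0.278 eV, so ionization (to E = 0) requires 0.278 eV.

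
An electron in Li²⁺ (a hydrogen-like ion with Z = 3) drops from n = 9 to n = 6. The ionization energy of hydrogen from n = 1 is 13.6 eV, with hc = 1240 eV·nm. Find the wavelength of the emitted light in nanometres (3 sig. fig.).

656 nm

For Z = 3 the level energies scale as Z², so the effective Rydberg energy is 13.6 × 9 = 122.4 eV.
ΔE = 122.4 × (1/6² − 1/9²) = 122.4 × 0.01543 = 1.889 eV.
λ = hc/ΔE = 1240 / 1.889 = 656 nm.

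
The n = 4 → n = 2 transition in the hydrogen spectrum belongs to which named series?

The series is set by the lower level: n_f = 2 is the Balmer series.

Balmer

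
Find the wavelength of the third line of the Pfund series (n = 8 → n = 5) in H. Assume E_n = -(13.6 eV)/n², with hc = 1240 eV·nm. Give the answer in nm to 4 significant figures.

The Pfund series terminates on n_f = 5; the third line has n_i = 5+3 = 8.
ΔE = 13.60 × (1/5² − 1/8²) = 0.3315 eV.
λ = 1240 / 0.3315 = 3741 nm.

3741 nm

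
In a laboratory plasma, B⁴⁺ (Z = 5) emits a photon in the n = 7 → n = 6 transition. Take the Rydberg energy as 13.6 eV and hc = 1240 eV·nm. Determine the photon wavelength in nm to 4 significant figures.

494.9 nm

For Z = 5 the level energies scale as Z², so the effective Rydberg energy is 13.6 × 25 = 340.0 eV.
ΔE = 340.0 × (1/6² − 1/7²) = 340.0 × 0.007370 = 2.506 eV.
λ = hc/ΔE = 1240 / 2.506 = 494.9 nm.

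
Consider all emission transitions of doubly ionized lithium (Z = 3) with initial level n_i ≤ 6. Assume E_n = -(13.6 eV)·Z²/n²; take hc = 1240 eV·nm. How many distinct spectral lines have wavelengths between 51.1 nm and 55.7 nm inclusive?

1

Enumerate all n_i → n_f pairs with 1 ≤ n_f < n_i ≤ 6 and compute λ = 1240 / [13.6·9·(1/n_f² − 1/n_i²)].
Lines falling in [51.1, 55.7] nm: 4→2 (54.03 nm).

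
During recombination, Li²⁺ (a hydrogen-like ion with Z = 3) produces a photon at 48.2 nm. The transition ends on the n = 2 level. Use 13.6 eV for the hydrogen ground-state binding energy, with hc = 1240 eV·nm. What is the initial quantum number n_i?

n_i = 5

The photon energy is ΔE = hc/λ = 1240 / 48.2 = 25.73 eV.
With Z = 3, ΔE = 122.4 × (1/n_f² − 1/n_i²), so 1/n_f² − 1/n_i² = 0.2102.
With n_f = 2: 1/n_i² = 1/4 − 0.2102 = 0.03982, so n_i ≈ 5.01.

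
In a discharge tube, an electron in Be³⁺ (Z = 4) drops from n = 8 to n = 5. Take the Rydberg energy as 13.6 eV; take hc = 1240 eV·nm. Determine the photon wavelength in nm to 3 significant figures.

234 nm

For Z = 4 the level energies scale as Z², so the effective Rydberg energy is 13.6 × 16 = 217.6 eV.
ΔE = 217.6 × (1/5² − 1/8²) = 217.6 × 0.02438 = 5.304 eV.
λ = hc/ΔE = 1240 / 5.304 = 234 nm.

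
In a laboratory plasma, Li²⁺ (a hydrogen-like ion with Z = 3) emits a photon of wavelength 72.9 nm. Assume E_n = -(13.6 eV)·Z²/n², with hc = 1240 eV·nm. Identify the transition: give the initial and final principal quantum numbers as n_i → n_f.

The photon energy is ΔE = hc/λ = 1240 / 72.9 = 17.01 eV.
With Z = 3, ΔE = 122.4 × (1/n_f² − 1/n_i²), so 1/n_f² − 1/n_i² = 0.1390.
Trying n_f = 2 gives 1/n_i² = 0.1110, i.e. n_i ≈ 3; this pair matches.

n_i = 3, n_f = 2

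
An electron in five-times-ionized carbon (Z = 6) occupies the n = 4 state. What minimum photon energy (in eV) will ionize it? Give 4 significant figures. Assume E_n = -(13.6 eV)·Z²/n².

30.60 eV

E_n = −13.6 Z²/n² = −489.6/n² eV for Z = 6.
E_4 = −489.6/16 = −30.60 eV, so ionization (to E = 0) requires 30.60 eV.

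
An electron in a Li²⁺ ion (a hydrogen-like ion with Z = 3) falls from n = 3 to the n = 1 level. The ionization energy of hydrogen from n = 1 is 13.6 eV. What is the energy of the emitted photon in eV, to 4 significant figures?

108.8 eV

The Bohr energies scale as Z², so for Z = 3: E_n = −122.4/n² eV.
E_3 = −122.4/9 = −13.60 eV and E_1 = −122.4/1 = −122.4 eV.
The photon energy is |E_3 − E_1| = 108.8 eV.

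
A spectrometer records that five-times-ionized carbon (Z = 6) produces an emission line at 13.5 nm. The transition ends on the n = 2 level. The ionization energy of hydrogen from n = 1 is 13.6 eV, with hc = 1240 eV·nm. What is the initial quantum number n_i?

n_i = 4

The photon energy is ΔE = hc/λ = 1240 / 13.5 = 91.85 eV.
With Z = 6, ΔE = 489.6 × (1/n_f² − 1/n_i²), so 1/n_f² − 1/n_i² = 0.1876.
With n_f = 2: 1/n_i² = 1/4 − 0.1876 = 0.06239, so n_i ≈ 4.00.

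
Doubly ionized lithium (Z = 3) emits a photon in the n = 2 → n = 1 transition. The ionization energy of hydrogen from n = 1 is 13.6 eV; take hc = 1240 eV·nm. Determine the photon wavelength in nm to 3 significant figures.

13.5 nm

For Z = 3 the level energies scale as Z², so the effective Rydberg energy is 13.6 × 9 = 122.4 eV.
ΔE = 122.4 × (1/1² − 1/2²) = 122.4 × 0.7500 = 91.80 eV.
λ = hc/ΔE = 1240 / 91.80 = 13.5 nm.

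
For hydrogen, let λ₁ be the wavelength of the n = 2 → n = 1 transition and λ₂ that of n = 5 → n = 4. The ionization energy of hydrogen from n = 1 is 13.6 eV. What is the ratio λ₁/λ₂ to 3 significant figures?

0.0300

λ ∝ 1/ΔE ∝ 1/(1/n_f² − 1/n_i²), and the Z² and hc factors cancel in the ratio.
λ₁/λ₂ = (1/4² − 1/5²)/(1/1² − 1/2²) = 0.02250/0.7500 = 0.0300.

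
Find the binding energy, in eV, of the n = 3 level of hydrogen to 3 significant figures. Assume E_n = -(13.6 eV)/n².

E_3 = −13.60/9 = −1.51 eV, so ionization (to E = 0) requires 1.51 eV.

1.51 eV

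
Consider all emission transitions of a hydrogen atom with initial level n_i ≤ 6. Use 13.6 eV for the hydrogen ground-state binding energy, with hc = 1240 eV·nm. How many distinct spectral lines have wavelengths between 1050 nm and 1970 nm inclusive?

Enumerate all n_i → n_f pairs with 1 ≤ n_f < n_i ≤ 6 and compute λ = 1240 / [13.6·1·(1/n_f² − 1/n_i²)].
Lines falling in [1050, 1970] nm: 6→3 (1094 nm), 5→3 (1282 nm), 4→3 (1876 nm).

3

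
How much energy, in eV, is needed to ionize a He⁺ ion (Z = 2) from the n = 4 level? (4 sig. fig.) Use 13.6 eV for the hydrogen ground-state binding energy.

3.400 eV

E_n = −13.6 Z²/n² = −54.40/n² eV for Z = 2.
E_4 = −54.40/16 = −3.400 eV, so ionization (to E = 0) requires 3.400 eV.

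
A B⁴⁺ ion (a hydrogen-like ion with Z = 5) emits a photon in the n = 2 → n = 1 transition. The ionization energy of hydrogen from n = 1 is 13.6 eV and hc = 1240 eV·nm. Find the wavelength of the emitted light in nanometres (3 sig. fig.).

For Z = 5 the level energies scale as Z², so the effective Rydberg energy is 13.6 × 25 = 340.0 eV.
ΔE = 340.0 × (1/1² − 1/2²) = 340.0 × 0.7500 = 255.0 eV.
λ = hc/ΔE = 1240 / 255.0 = 4.86 nm.

4.86 nm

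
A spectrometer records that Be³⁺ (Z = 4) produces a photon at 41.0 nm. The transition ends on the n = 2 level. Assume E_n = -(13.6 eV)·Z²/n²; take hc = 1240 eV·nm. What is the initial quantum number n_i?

The photon energy is ΔE = hc/λ = 1240 / 41.0 = 30.24 eV.
With Z = 4, ΔE = 217.6 × (1/n_f² − 1/n_i²), so 1/n_f² − 1/n_i² = 0.1390.
With n_f = 2: 1/n_i² = 1/4 − 0.1390 = 0.1110, so n_i ≈ 3.00.

n_i = 3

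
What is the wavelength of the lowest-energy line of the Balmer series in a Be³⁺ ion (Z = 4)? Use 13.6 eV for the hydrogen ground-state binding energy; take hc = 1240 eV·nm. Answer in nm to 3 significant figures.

The Balmer series terminates on n_f = 2; the first line has n_i = 2+1 = 3.
ΔE = 217.6 × (1/2² − 1/3²) = 30.22 eV.
λ = 1240 / 30.22 = 41.0 nm.

41.0 nm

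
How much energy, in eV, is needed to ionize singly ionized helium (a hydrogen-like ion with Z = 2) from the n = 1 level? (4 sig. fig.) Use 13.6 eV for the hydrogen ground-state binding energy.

E_n = −13.6 Z²/n² = −54.40/n² eV for Z = 2.
E_1 = −54.40/1 = −54.40 eV, so ionization (to E = 0) requires 54.40 eV.

54.40 eV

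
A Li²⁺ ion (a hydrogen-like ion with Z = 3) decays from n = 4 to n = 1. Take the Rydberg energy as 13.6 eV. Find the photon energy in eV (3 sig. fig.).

115 eV

The Bohr energies scale as Z², so for Z = 3: E_n = −122.4/n² eV.
E_4 = −122.4/16 = −7.650 eV and E_1 = −122.4/1 = −122.4 eV.
The photon energy is |E_4 − E_1| = 115 eV.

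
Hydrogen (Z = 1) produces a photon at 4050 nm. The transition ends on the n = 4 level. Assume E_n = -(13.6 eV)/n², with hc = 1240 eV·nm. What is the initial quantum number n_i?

n_i = 5

The photon energy is ΔE = hc/λ = 1240 / 4050 = 0.3062 eV.
With Z = 1, ΔE = 13.60 × (1/n_f² − 1/n_i²), so 1/n_f² − 1/n_i² = 0.02251.
With n_f = 4: 1/n_i² = 1/16 − 0.02251 = 0.03999, so n_i ≈ 5.00.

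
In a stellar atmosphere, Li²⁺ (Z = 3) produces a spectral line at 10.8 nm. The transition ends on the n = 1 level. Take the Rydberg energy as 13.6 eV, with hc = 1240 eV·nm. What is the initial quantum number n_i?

The photon energy is ΔE = hc/λ = 1240 / 10.8 = 114.8 eV.
With Z = 3, ΔE = 122.4 × (1/n_f² − 1/n_i²), so 1/n_f² − 1/n_i² = 0.9380.
With n_f = 1: 1/n_i² = 1/1 − 0.9380 = 0.06197, so n_i ≈ 4.02.

n_i = 4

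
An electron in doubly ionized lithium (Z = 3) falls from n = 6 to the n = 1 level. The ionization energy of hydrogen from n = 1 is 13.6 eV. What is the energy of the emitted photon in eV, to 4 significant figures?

119.0 eV

The Bohr energies scale as Z², so for Z = 3: E_n = −122.4/n² eV.
E_6 = −122.4/36 = −3.400 eV and E_1 = −122.4/1 = −122.4 eV.
The photon energy is |E_6 − E_1| = 119.0 eV.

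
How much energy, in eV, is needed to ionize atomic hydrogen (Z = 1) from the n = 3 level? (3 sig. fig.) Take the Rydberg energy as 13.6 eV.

1.51 eV

E_3 = −13.60/9 = −1.51 eV, so ionization (to E = 0) requires 1.51 eV.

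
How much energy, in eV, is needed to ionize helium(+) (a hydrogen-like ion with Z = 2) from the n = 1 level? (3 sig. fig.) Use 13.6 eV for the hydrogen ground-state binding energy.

E_n = −13.6 Z²/n² = −54.40/n² eV for Z = 2.
E_1 = −54.40/1 = −54.4 eV, so ionization (to E = 0) requires 54.4 eV.

54.4 eV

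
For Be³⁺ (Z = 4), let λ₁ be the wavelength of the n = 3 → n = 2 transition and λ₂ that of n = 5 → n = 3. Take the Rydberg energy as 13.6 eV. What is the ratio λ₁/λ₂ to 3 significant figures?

0.512

λ ∝ 1/ΔE ∝ 1/(1/n_f² − 1/n_i²), and the Z² and hc factors cancel in the ratio.
λ₁/λ₂ = (1/3² − 1/5²)/(1/2² − 1/3²) = 0.07111/0.1389 = 0.512.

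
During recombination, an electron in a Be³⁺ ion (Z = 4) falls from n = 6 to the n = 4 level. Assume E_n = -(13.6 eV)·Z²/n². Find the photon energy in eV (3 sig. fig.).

The Bohr energies scale as Z², so for Z = 4: E_n = −217.6/n² eV.
E_6 = −217.6/36 = −6.044 eV and E_4 = −217.6/16 = −13.60 eV.
The photon energy is |E_6 − E_4| = 7.56 eV.

7.56 eV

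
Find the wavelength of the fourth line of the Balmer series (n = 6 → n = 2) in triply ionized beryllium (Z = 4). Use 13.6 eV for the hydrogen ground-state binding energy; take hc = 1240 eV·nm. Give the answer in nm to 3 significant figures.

25.6 nm

The Balmer series terminates on n_f = 2; the fourth line has n_i = 2+4 = 6.
ΔE = 217.6 × (1/2² − 1/6²) = 48.36 eV.
λ = 1240 / 48.36 = 25.6 nm.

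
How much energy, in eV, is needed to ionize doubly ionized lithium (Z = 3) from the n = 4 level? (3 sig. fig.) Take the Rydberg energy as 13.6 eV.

7.65 eV

E_n = −13.6 Z²/n² = −122.4/n² eV for Z = 3.
E_4 = −122.4/16 = −7.65 eV, so ionization (to E = 0) requires 7.65 eV.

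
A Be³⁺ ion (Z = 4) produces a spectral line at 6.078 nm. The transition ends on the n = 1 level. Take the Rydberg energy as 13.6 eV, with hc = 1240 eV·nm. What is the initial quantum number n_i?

n_i = 4

The photon energy is ΔE = hc/λ = 1240 / 6.078 = 204.0 eV.
With Z = 4, ΔE = 217.6 × (1/n_f² − 1/n_i²), so 1/n_f² − 1/n_i² = 0.9376.
With n_f = 1: 1/n_i² = 1/1 − 0.9376 = 0.06243, so n_i ≈ 4.00.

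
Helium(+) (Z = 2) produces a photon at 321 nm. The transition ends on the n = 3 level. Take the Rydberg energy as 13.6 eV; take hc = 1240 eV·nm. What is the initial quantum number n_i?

The photon energy is ΔE = hc/λ = 1240 / 321 = 3.863 eV.
With Z = 2, ΔE = 54.40 × (1/n_f² − 1/n_i²), so 1/n_f² − 1/n_i² = 0.07101.
With n_f = 3: 1/n_i² = 1/9 − 0.07101 = 0.04010, so n_i ≈ 4.99.

n_i = 5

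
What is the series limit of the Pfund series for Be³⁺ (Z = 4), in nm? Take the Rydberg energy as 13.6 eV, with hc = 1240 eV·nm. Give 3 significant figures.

The Pfund series has lower level n_f = 5; the series limit corresponds to n_i → ∞.
ΔE_max = 13.6 × 16 / 5² = 8.704 eV.
λ_min = 1240 / 8.704 = 142 nm.

142 nm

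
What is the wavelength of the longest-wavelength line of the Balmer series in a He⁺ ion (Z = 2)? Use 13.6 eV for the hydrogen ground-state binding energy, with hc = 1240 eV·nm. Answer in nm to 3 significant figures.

The Balmer series terminates on n_f = 2; the first line has n_i = 2+1 = 3.
ΔE = 54.40 × (1/2² − 1/3²) = 7.556 eV.
λ = 1240 / 7.556 = 164 nm.

164 nm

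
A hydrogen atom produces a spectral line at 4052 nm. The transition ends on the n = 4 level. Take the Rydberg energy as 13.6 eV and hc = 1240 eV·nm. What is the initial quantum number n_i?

The photon energy is ΔE = hc/λ = 1240 / 4052 = 0.3060 eV.
With Z = 1, ΔE = 13.60 × (1/n_f² − 1/n_i²), so 1/n_f² − 1/n_i² = 0.02250.
With n_f = 4: 1/n_i² = 1/16 − 0.02250 = 0.04000, so n_i ≈ 5.00.

n_i = 5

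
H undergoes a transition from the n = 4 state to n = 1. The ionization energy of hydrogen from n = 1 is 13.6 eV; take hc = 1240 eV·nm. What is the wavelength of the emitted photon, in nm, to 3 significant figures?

97.3 nm

ΔE = 13.60 × (1/1² − 1/4²) = 13.60 × 0.9375 = 12.75 eV.
λ = hc/ΔE = 1240 / 12.75 = 97.3 nm.
This line belongs to the Lyman series.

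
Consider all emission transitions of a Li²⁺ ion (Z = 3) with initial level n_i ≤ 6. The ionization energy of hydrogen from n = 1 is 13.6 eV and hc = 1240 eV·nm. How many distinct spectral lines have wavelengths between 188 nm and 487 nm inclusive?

Enumerate all n_i → n_f pairs with 1 ≤ n_f < n_i ≤ 6 and compute λ = 1240 / [13.6·9·(1/n_f² − 1/n_i²)].
Lines falling in [188, 487] nm: 4→3 (208.4 nm), 6→4 (291.8 nm), 5→4 (450.3 nm).

3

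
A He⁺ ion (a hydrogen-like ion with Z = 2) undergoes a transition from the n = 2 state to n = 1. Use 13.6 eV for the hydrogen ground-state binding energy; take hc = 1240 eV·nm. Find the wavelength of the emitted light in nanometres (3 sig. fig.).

30.4 nm

For Z = 2 the level energies scale as Z², so the effective Rydberg energy is 13.6 × 4 = 54.40 eV.
ΔE = 54.40 × (1/1² − 1/2²) = 54.40 × 0.7500 = 40.80 eV.
λ = hc/ΔE = 1240 / 40.80 = 30.4 nm.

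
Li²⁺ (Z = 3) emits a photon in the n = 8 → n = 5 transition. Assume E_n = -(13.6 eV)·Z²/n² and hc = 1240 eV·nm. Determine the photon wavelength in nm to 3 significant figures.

416 nm

For Z = 3 the level energies scale as Z², so the effective Rydberg energy is 13.6 × 9 = 122.4 eV.
ΔE = 122.4 × (1/5² − 1/8²) = 122.4 × 0.02438 = 2.984 eV.
λ = hc/ΔE = 1240 / 2.984 = 416 nm.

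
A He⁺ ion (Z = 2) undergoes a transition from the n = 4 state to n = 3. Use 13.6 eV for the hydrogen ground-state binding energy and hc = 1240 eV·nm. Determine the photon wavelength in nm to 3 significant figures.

For Z = 2 the level energies scale as Z², so the effective Rydberg energy is 13.6 × 4 = 54.40 eV.
ΔE = 54.40 × (1/3² − 1/4²) = 54.40 × 0.04861 = 2.644 eV.
λ = hc/ΔE = 1240 / 2.644 = 469 nm.

469 nm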